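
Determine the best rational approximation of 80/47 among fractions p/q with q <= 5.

5/3

Expand x = 80/47 as a continued fraction with the Euclidean algorithm:
  80 = 1*47 + 33, so a_0 = 1.
  47 = 1*33 + 14, so a_1 = 1.
  33 = 2*14 + 5, so a_2 = 2.
  14 = 2*5 + 4, so a_3 = 2.
  5 = 1*4 + 1, so a_4 = 1.
  4 = 4*1 + 0, so a_5 = 4.
so x = [1; 1, 2, 2, 1, 4].
Convergents (p_i = a_i*p_{i-1} + p_{i-2}, q_i = a_i*q_{i-1} + q_{i-2} with p_{-2}=0, p_{-1}=1, q_{-2}=1, q_{-1}=0), until the denominator exceeds 5:
  i=0: a_0=1, p_0 = 1*1 + 0 = 1, q_0 = 1*0 + 1 = 1.
  i=1: a_1=1, p_1 = 1*1 + 1 = 2, q_1 = 1*1 + 0 = 1.
  i=2: a_2=2, p_2 = 2*2 + 1 = 5, q_2 = 2*1 + 1 = 3.
  i=3: a_3=2, p_3 = 2*5 + 2 = 12, q_3 = 2*3 + 1 = 7.
q_3 = 7 > 5, so the last convergent with denominator <= 5 is p_2/q_2 = 5/3.
The closest fraction with denominator <= 5 is either p_2/q_2 or the intermediate fraction (k*p_2 + p_1)/(k*q_2 + q_1) with the largest k >= 1 whose denominator stays <= 5; these approach x as k grows, and every other convergent or intermediate fraction in range is farther away.
Largest k: floor((5 - q_1)/q_2) = floor((5 - 1)/3) = 1.
That gives (1*5 + 2)/(1*3 + 1) = 7/4.
Compare the errors: |x - 5/3| = |80*3 - 5*47|/(47*3) = 5/141, and |x - 7/4| = |80*4 - 7*47|/(47*4) = 9/188.
Cross-multiplying, 5*188 = 940 < 1269 = 9*141, so 5/141 is smaller: the convergent 5/3 is closer to x than 7/4.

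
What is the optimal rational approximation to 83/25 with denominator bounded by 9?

10/3

Expand x = 83/25 as a continued fraction with the Euclidean algorithm:
  83 = 3*25 + 8, so a_0 = 3.
  25 = 3*8 + 1, so a_1 = 3.
  8 = 8*1 + 0, so a_2 = 8.
so x = [3; 3, 8].
Convergents (p_i = a_i*p_{i-1} + p_{i-2}, q_i = a_i*q_{i-1} + q_{i-2} with p_{-2}=0, p_{-1}=1, q_{-2}=1, q_{-1}=0), until the denominator exceeds 9:
  i=0: a_0=3, p_0 = 3*1 + 0 = 3, q_0 = 3*0 + 1 = 1.
  i=1: a_1=3, p_1 = 3*3 + 1 = 10, q_1 = 3*1 + 0 = 3.
  i=2: a_2=8, p_2 = 8*10 + 3 = 83, q_2 = 8*3 + 1 = 25.
q_2 = 25 > 9, so the last convergent with denominator <= 9 is p_1/q_1 = 10/3.
The closest fraction with denominator <= 9 is either p_1/q_1 or the intermediate fraction (k*p_1 + p_0)/(k*q_1 + q_0) with the largest k >= 1 whose denominator stays <= 9; these approach x as k grows, and every other convergent or intermediate fraction in range is farther away.
Largest k: floor((9 - q_0)/q_1) = floor((9 - 1)/3) = 2.
That gives (2*10 + 3)/(2*3 + 1) = 23/7.
Compare the errors: |x - 10/3| = |83*3 - 10*25|/(25*3) = 1/75, and |x - 23/7| = |83*7 - 23*25|/(25*7) = 6/175.
Cross-multiplying, 1*175 = 175 < 450 = 6*75, so 1/75 is smaller: the convergent 10/3 is closer to x than 23/7.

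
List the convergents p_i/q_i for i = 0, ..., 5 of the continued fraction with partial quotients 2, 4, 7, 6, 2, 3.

2/1, 9/4, 65/29, 399/178, 863/385, 2988/1333

Using the convergent recurrence p_i = a_i*p_{i-1} + p_{i-2}, q_i = a_i*q_{i-1} + q_{i-2} with p_{-2}=0, p_{-1}=1, q_{-2}=1, q_{-1}=0:
  i=0: a_0=2, p_0 = 2*1 + 0 = 2, q_0 = 2*0 + 1 = 1.
  i=1: a_1=4, p_1 = 4*2 + 1 = 9, q_1 = 4*1 + 0 = 4.
  i=2: a_2=7, p_2 = 7*9 + 2 = 65, q_2 = 7*4 + 1 = 29.
  i=3: a_3=6, p_3 = 6*65 + 9 = 399, q_3 = 6*29 + 4 = 178.
  i=4: a_4=2, p_4 = 2*399 + 65 = 863, q_4 = 2*178 + 29 = 385.
  i=5: a_5=3, p_5 = 3*863 + 399 = 2988, q_5 = 3*385 + 178 = 1333.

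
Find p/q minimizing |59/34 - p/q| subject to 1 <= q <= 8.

Expand x = 59/34 as a continued fraction with the Euclidean algorithm:
  59 = 1*34 + 25, so a_0 = 1.
  34 = 1*25 + 9, so a_1 = 1.
  25 = 2*9 + 7, so a_2 = 2.
  9 = 1*7 + 2, so a_3 = 1.
  7 = 3*2 + 1, so a_4 = 3.
  2 = 2*1 + 0, so a_5 = 2.
so x = [1; 1, 2, 1, 3, 2].
Convergents (p_i = a_i*p_{i-1} + p_{i-2}, q_i = a_i*q_{i-1} + q_{i-2} with p_{-2}=0, p_{-1}=1, q_{-2}=1, q_{-1}=0), until the denominator exceeds 8:
  i=0: a_0=1, p_0 = 1*1 + 0 = 1, q_0 = 1*0 + 1 = 1.
  i=1: a_1=1, p_1 = 1*1 + 1 = 2, q_1 = 1*1 + 0 = 1.
  i=2: a_2=2, p_2 = 2*2 + 1 = 5, q_2 = 2*1 + 1 = 3.
  i=3: a_3=1, p_3 = 1*5 + 2 = 7, q_3 = 1*3 + 1 = 4.
  i=4: a_4=3, p_4 = 3*7 + 5 = 26, q_4 = 3*4 + 3 = 15.
q_4 = 15 > 8, so the last convergent with denominator <= 8 is p_3/q_3 = 7/4.
The closest fraction with denominator <= 8 is either p_3/q_3 or the intermediate fraction (k*p_3 + p_2)/(k*q_3 + q_2) with the largest k >= 1 whose denominator stays <= 8; these approach x as k grows, and every other convergent or intermediate fraction in range is farther away.
Largest k: floor((8 - q_2)/q_3) = floor((8 - 3)/4) = 1.
That gives (1*7 + 5)/(1*4 + 3) = 12/7.
Compare the errors: |x - 7/4| = |59*4 - 7*34|/(34*4) = 2/136, and |x - 12/7| = |59*7 - 12*34|/(34*7) = 5/238.
Cross-multiplying, 2*238 = 476 < 680 = 5*136, so 2/136 is smaller: the convergent 7/4 is closer to x than 12/7.

7/4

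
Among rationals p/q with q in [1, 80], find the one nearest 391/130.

241/80

Expand x = 391/130 as a continued fraction with the Euclidean algorithm:
  391 = 3*130 + 1, so a_0 = 3.
  130 = 130*1 + 0, so a_1 = 130.
so x = [3; 130].
Convergents (p_i = a_i*p_{i-1} + p_{i-2}, q_i = a_i*q_{i-1} + q_{i-2} with p_{-2}=0, p_{-1}=1, q_{-2}=1, q_{-1}=0), until the denominator exceeds 80:
  i=0: a_0=3, p_0 = 3*1 + 0 = 3, q_0 = 3*0 + 1 = 1.
  i=1: a_1=130, p_1 = 130*3 + 1 = 391, q_1 = 130*1 + 0 = 130.
q_1 = 130 > 80, so the last convergent with denominator <= 80 is p_0/q_0 = 3/1.
The closest fraction with denominator <= 80 is either p_0/q_0 or the intermediate fraction (k*p_0 + p_{-1})/(k*q_0 + q_{-1}) with the largest k >= 1 whose denominator stays <= 80; these approach x as k grows, and every other convergent or intermediate fraction in range is farther away.
Largest k: floor((80 - q_{-1})/q_0) = floor((80 - 0)/1) = 80 (using the seeds p_{-1} = 1, q_{-1} = 0).
That gives (80*3 + 1)/(80*1 + 0) = 241/80.
Compare the errors: |x - 3/1| = |391*1 - 3*130|/(130*1) = 1/130, and |x - 241/80| = |391*80 - 241*130|/(130*80) = 50/10400.
Cross-multiplying, 50*130 = 6500 < 10400 = 1*10400, so 50/10400 is smaller: the intermediate fraction 241/80 is closer to x than 3/1.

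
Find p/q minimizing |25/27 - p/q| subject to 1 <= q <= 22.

13/14

Expand x = 25/27 as a continued fraction with the Euclidean algorithm:
  25 = 0*27 + 25, so a_0 = 0.
  27 = 1*25 + 2, so a_1 = 1.
  25 = 12*2 + 1, so a_2 = 12.
  2 = 2*1 + 0, so a_3 = 2.
so x = [0; 1, 12, 2].
Convergents (p_i = a_i*p_{i-1} + p_{i-2}, q_i = a_i*q_{i-1} + q_{i-2} with p_{-2}=0, p_{-1}=1, q_{-2}=1, q_{-1}=0), until the denominator exceeds 22:
  i=0: a_0=0, p_0 = 0*1 + 0 = 0, q_0 = 0*0 + 1 = 1.
  i=1: a_1=1, p_1 = 1*0 + 1 = 1, q_1 = 1*1 + 0 = 1.
  i=2: a_2=12, p_2 = 12*1 + 0 = 12, q_2 = 12*1 + 1 = 13.
  i=3: a_3=2, p_3 = 2*12 + 1 = 25, q_3 = 2*13 + 1 = 27.
q_3 = 27 > 22, so the last convergent with denominator <= 22 is p_2/q_2 = 12/13.
The closest fraction with denominator <= 22 is either p_2/q_2 or the intermediate fraction (k*p_2 + p_1)/(k*q_2 + q_1) with the largest k >= 1 whose denominator stays <= 22; these approach x as k grows, and every other convergent or intermediate fraction in range is farther away.
Largest k: floor((22 - q_1)/q_2) = floor((22 - 1)/13) = 1.
That gives (1*12 + 1)/(1*13 + 1) = 13/14.
Compare the errors: |x - 12/13| = |25*13 - 12*27|/(27*13) = 1/351, and |x - 13/14| = |25*14 - 13*27|/(27*14) = 1/378.
Cross-multiplying, 1*351 = 351 < 378 = 1*378, so 1/378 is smaller: the intermediate fraction 13/14 is closer to x than 12/13.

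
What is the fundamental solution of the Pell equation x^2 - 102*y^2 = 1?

First expand sqrt(102) as a continued fraction. With x_i = (sqrt(102) + m_i)/d_i and (m_0, d_0) = (0, 1): a_0 = floor(sqrt(102)) = 10, since 10^2 = 100 <= 102 < 121 = 11^2.
Iterate m_{i+1} = d_i*a_i - m_i, d_{i+1} = (102 - m_{i+1}^2)/d_i, a_{i+1} = floor((a_0 + m_{i+1})/d_{i+1}):
  m_1 = 1*10 - 0 = 10, d_1 = (102 - 10^2)/1 = 2/1 = 2, a_1 = floor((10 + 10)/2) = 10.
  m_2 = 2*10 - 10 = 10, d_2 = (102 - 10^2)/2 = 2/2 = 1, a_2 = floor((10 + 10)/1) = 20.
  m_3 = 1*20 - 10 = 10, d_3 = (102 - 10^2)/1 = 2/1 = 2: (m_3, d_3) = (m_1, d_1) = (10, 2), so from here the quotients repeat a_1, a_2; the period length is 2.
So sqrt(102) = [10; (10, 20)] with period length k = 2.
k is even, so the fundamental solution of x^2 - 102y^2 = 1 is (p_{k-1}, q_{k-1}) = (p_1, q_1); compute convergents through index 1.
Convergents (p_i = a_i*p_{i-1} + p_{i-2}, q_i = a_i*q_{i-1} + q_{i-2} with p_{-2}=0, p_{-1}=1, q_{-2}=1, q_{-1}=0):
  i=0: a_0=10, p_0 = 10*1 + 0 = 10, q_0 = 10*0 + 1 = 1.
  i=1: a_1=10, p_1 = 10*10 + 1 = 101, q_1 = 10*1 + 0 = 10.
Check: 101^2 - 102*10^2 = 10201 - 10200 = 1, so (x, y) = (101, 10) solves the equation, and by the theorem it is the least positive solution.

(x, y) = (101, 10)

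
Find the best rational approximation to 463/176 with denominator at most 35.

Expand x = 463/176 as a continued fraction with the Euclidean algorithm:
  463 = 2*176 + 111, so a_0 = 2.
  176 = 1*111 + 65, so a_1 = 1.
  111 = 1*65 + 46, so a_2 = 1.
  65 = 1*46 + 19, so a_3 = 1.
  46 = 2*19 + 8, so a_4 = 2.
  19 = 2*8 + 3, so a_5 = 2.
  8 = 2*3 + 2, so a_6 = 2.
  3 = 1*2 + 1, so a_7 = 1.
  2 = 2*1 + 0, so a_8 = 2.
so x = [2; 1, 1, 1, 2, 2, 2, 1, 2].
Convergents (p_i = a_i*p_{i-1} + p_{i-2}, q_i = a_i*q_{i-1} + q_{i-2} with p_{-2}=0, p_{-1}=1, q_{-2}=1, q_{-1}=0), until the denominator exceeds 35:
  i=0: a_0=2, p_0 = 2*1 + 0 = 2, q_0 = 2*0 + 1 = 1.
  i=1: a_1=1, p_1 = 1*2 + 1 = 3, q_1 = 1*1 + 0 = 1.
  i=2: a_2=1, p_2 = 1*3 + 2 = 5, q_2 = 1*1 + 1 = 2.
  i=3: a_3=1, p_3 = 1*5 + 3 = 8, q_3 = 1*2 + 1 = 3.
  i=4: a_4=2, p_4 = 2*8 + 5 = 21, q_4 = 2*3 + 2 = 8.
  i=5: a_5=2, p_5 = 2*21 + 8 = 50, q_5 = 2*8 + 3 = 19.
  i=6: a_6=2, p_6 = 2*50 + 21 = 121, q_6 = 2*19 + 8 = 46.
q_6 = 46 > 35, so the last convergent with denominator <= 35 is p_5/q_5 = 50/19.
The closest fraction with denominator <= 35 is either p_5/q_5 or the intermediate fraction (k*p_5 + p_4)/(k*q_5 + q_4) with the largest k >= 1 whose denominator stays <= 35; these approach x as k grows, and every other convergent or intermediate fraction in range is farther away.
Largest k: floor((35 - q_4)/q_5) = floor((35 - 8)/19) = 1.
That gives (1*50 + 21)/(1*19 + 8) = 71/27.
Compare the errors: |x - 50/19| = |463*19 - 50*176|/(176*19) = 3/3344, and |x - 71/27| = |463*27 - 71*176|/(176*27) = 5/4752.
Cross-multiplying, 3*4752 = 14256 < 16720 = 5*3344, so 3/3344 is smaller: the convergent 50/19 is closer to x than 71/27.

50/19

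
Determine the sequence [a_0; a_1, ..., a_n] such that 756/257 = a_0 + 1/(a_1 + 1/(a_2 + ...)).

Run the Euclidean algorithm on 756 and 257; the successive quotients are the partial quotients a_0, a_1, ... (each step inverts the fractional part left over by the previous one):
  756 = 2*257 + 242, so a_0 = 2.
  257 = 1*242 + 15, so a_1 = 1.
  242 = 16*15 + 2, so a_2 = 16.
  15 = 7*2 + 1, so a_3 = 7.
  2 = 2*1 + 0, so a_4 = 2.
The remainder reaches 0 after 5 divisions, so the expansion has 5 partial quotients, read off in order.

[2; 1, 16, 7, 2]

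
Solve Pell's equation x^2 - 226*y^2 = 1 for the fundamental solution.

(x, y) = (451, 30)

First expand sqrt(226) as a continued fraction. With x_i = (sqrt(226) + m_i)/d_i and (m_0, d_0) = (0, 1): a_0 = floor(sqrt(226)) = 15, since 15^2 = 225 <= 226 < 256 = 16^2.
Iterate m_{i+1} = d_i*a_i - m_i, d_{i+1} = (226 - m_{i+1}^2)/d_i, a_{i+1} = floor((a_0 + m_{i+1})/d_{i+1}):
  m_1 = 1*15 - 0 = 15, d_1 = (226 - 15^2)/1 = 1/1 = 1, a_1 = floor((15 + 15)/1) = 30.
  m_2 = 1*30 - 15 = 15, d_2 = (226 - 15^2)/1 = 1/1 = 1: (m_2, d_2) = (m_1, d_1) = (15, 1), so from here the quotient a_1 repeats; the period length is 1.
So sqrt(226) = [15; (30)] with period length k = 1.
k is odd, so (p_{k-1}, q_{k-1}) only solves x^2 - 226y^2 = -1 and the fundamental solution of x^2 - 226y^2 = 1 is (p_{2k-1}, q_{2k-1}) = (p_1, q_1); compute convergents through index 1, running through the period twice.
Convergents (p_i = a_i*p_{i-1} + p_{i-2}, q_i = a_i*q_{i-1} + q_{i-2} with p_{-2}=0, p_{-1}=1, q_{-2}=1, q_{-1}=0):
  i=0: a_0=15, p_0 = 15*1 + 0 = 15, q_0 = 15*0 + 1 = 1.
  i=1: a_1=30, p_1 = 30*15 + 1 = 451, q_1 = 30*1 + 0 = 30.
Indeed p_0^2 - 226*q_0^2 = 225 - 226 = -1, not +1.
Check: 451^2 - 226*30^2 = 203401 - 203400 = 1, so (x, y) = (451, 30) solves the equation, and by the theorem it is the least positive solution.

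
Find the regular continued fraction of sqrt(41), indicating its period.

[6; (2, 2, 12)]

Write x_i = (sqrt(41) + m_i)/d_i with (m_0, d_0) = (0, 1). a_0 = floor(sqrt(41)) = 6, since 6^2 = 36 <= 41 < 49 = 7^2.
Iterate m_{i+1} = d_i*a_i - m_i, d_{i+1} = (41 - m_{i+1}^2)/d_i, a_{i+1} = floor((a_0 + m_{i+1})/d_{i+1}):
  m_1 = 1*6 - 0 = 6, d_1 = (41 - 6^2)/1 = 5/1 = 5, a_1 = floor((6 + 6)/5) = 2.
  m_2 = 5*2 - 6 = 4, d_2 = (41 - 4^2)/5 = 25/5 = 5, a_2 = floor((6 + 4)/5) = 2.
  m_3 = 5*2 - 4 = 6, d_3 = (41 - 6^2)/5 = 5/5 = 1, a_3 = floor((6 + 6)/1) = 12.
  m_4 = 1*12 - 6 = 6, d_4 = (41 - 6^2)/1 = 5/1 = 5: (m_4, d_4) = (m_1, d_1) = (6, 5), so from here the quotients repeat a_1, ..., a_3; the period length is 3.
Hence the expansion of sqrt(41) is a_0 = 6 followed by the repeating block 2, 2, 12 (period 3).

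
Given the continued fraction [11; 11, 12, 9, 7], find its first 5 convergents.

11/1, 122/11, 1475/133, 13397/1208, 95254/8589

Using the convergent recurrence p_i = a_i*p_{i-1} + p_{i-2}, q_i = a_i*q_{i-1} + q_{i-2} with p_{-2}=0, p_{-1}=1, q_{-2}=1, q_{-1}=0:
  i=0: a_0=11, p_0 = 11*1 + 0 = 11, q_0 = 11*0 + 1 = 1.
  i=1: a_1=11, p_1 = 11*11 + 1 = 122, q_1 = 11*1 + 0 = 11.
  i=2: a_2=12, p_2 = 12*122 + 11 = 1475, q_2 = 12*11 + 1 = 133.
  i=3: a_3=9, p_3 = 9*1475 + 122 = 13397, q_3 = 9*133 + 11 = 1208.
  i=4: a_4=7, p_4 = 7*13397 + 1475 = 95254, q_4 = 7*1208 + 133 = 8589.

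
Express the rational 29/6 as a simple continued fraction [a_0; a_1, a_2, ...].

[4; 1, 5]

Run the Euclidean algorithm on 29 and 6; the successive quotients are the partial quotients a_0, a_1, ... (each step inverts the fractional part left over by the previous one):
  29 = 4*6 + 5, so a_0 = 4.
  6 = 1*5 + 1, so a_1 = 1.
  5 = 5*1 + 0, so a_2 = 5.
The remainder reaches 0 after 3 divisions, so the expansion has 3 partial quotients, read off in order.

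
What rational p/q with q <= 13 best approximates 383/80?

43/9

Expand x = 383/80 as a continued fraction with the Euclidean algorithm:
  383 = 4*80 + 63, so a_0 = 4.
  80 = 1*63 + 17, so a_1 = 1.
  63 = 3*17 + 12, so a_2 = 3.
  17 = 1*12 + 5, so a_3 = 1.
  12 = 2*5 + 2, so a_4 = 2.
  5 = 2*2 + 1, so a_5 = 2.
  2 = 2*1 + 0, so a_6 = 2.
so x = [4; 1, 3, 1, 2, 2, 2].
Convergents (p_i = a_i*p_{i-1} + p_{i-2}, q_i = a_i*q_{i-1} + q_{i-2} with p_{-2}=0, p_{-1}=1, q_{-2}=1, q_{-1}=0), until the denominator exceeds 13:
  i=0: a_0=4, p_0 = 4*1 + 0 = 4, q_0 = 4*0 + 1 = 1.
  i=1: a_1=1, p_1 = 1*4 + 1 = 5, q_1 = 1*1 + 0 = 1.
  i=2: a_2=3, p_2 = 3*5 + 4 = 19, q_2 = 3*1 + 1 = 4.
  i=3: a_3=1, p_3 = 1*19 + 5 = 24, q_3 = 1*4 + 1 = 5.
  i=4: a_4=2, p_4 = 2*24 + 19 = 67, q_4 = 2*5 + 4 = 14.
q_4 = 14 > 13, so the last convergent with denominator <= 13 is p_3/q_3 = 24/5.
The closest fraction with denominator <= 13 is either p_3/q_3 or the intermediate fraction (k*p_3 + p_2)/(k*q_3 + q_2) with the largest k >= 1 whose denominator stays <= 13; these approach x as k grows, and every other convergent or intermediate fraction in range is farther away.
Largest k: floor((13 - q_2)/q_3) = floor((13 - 4)/5) = 1.
That gives (1*24 + 19)/(1*5 + 4) = 43/9.
Compare the errors: |x - 24/5| = |383*5 - 24*80|/(80*5) = 5/400, and |x - 43/9| = |383*9 - 43*80|/(80*9) = 7/720.
Cross-multiplying, 7*400 = 2800 < 3600 = 5*720, so 7/720 is smaller: the intermediate fraction 43/9 is closer to x than 24/5.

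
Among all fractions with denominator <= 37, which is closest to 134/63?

Expand x = 134/63 as a continued fraction with the Euclidean algorithm:
  134 = 2*63 + 8, so a_0 = 2.
  63 = 7*8 + 7, so a_1 = 7.
  8 = 1*7 + 1, so a_2 = 1.
  7 = 7*1 + 0, so a_3 = 7.
so x = [2; 7, 1, 7].
Convergents (p_i = a_i*p_{i-1} + p_{i-2}, q_i = a_i*q_{i-1} + q_{i-2} with p_{-2}=0, p_{-1}=1, q_{-2}=1, q_{-1}=0), until the denominator exceeds 37:
  i=0: a_0=2, p_0 = 2*1 + 0 = 2, q_0 = 2*0 + 1 = 1.
  i=1: a_1=7, p_1 = 7*2 + 1 = 15, q_1 = 7*1 + 0 = 7.
  i=2: a_2=1, p_2 = 1*15 + 2 = 17, q_2 = 1*7 + 1 = 8.
  i=3: a_3=7, p_3 = 7*17 + 15 = 134, q_3 = 7*8 + 7 = 63.
q_3 = 63 > 37, so the last convergent with denominator <= 37 is p_2/q_2 = 17/8.
The closest fraction with denominator <= 37 is either p_2/q_2 or the intermediate fraction (k*p_2 + p_1)/(k*q_2 + q_1) with the largest k >= 1 whose denominator stays <= 37; these approach x as k grows, and every other convergent or intermediate fraction in range is farther away.
Largest k: floor((37 - q_1)/q_2) = floor((37 - 7)/8) = 3.
That gives (3*17 + 15)/(3*8 + 7) = 66/31.
Compare the errors: |x - 17/8| = |134*8 - 17*63|/(63*8) = 1/504, and |x - 66/31| = |134*31 - 66*63|/(63*31) = 4/1953.
Cross-multiplying, 1*1953 = 1953 < 2016 = 4*504, so 1/504 is smaller: the convergent 17/8 is closer to x than 66/31.

17/8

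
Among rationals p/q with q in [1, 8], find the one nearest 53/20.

Expand x = 53/20 as a continued fraction with the Euclidean algorithm:
  53 = 2*20 + 13, so a_0 = 2.
  20 = 1*13 + 7, so a_1 = 1.
  13 = 1*7 + 6, so a_2 = 1.
  7 = 1*6 + 1, so a_3 = 1.
  6 = 6*1 + 0, so a_4 = 6.
so x = [2; 1, 1, 1, 6].
Convergents (p_i = a_i*p_{i-1} + p_{i-2}, q_i = a_i*q_{i-1} + q_{i-2} with p_{-2}=0, p_{-1}=1, q_{-2}=1, q_{-1}=0), until the denominator exceeds 8:
  i=0: a_0=2, p_0 = 2*1 + 0 = 2, q_0 = 2*0 + 1 = 1.
  i=1: a_1=1, p_1 = 1*2 + 1 = 3, q_1 = 1*1 + 0 = 1.
  i=2: a_2=1, p_2 = 1*3 + 2 = 5, q_2 = 1*1 + 1 = 2.
  i=3: a_3=1, p_3 = 1*5 + 3 = 8, q_3 = 1*2 + 1 = 3.
  i=4: a_4=6, p_4 = 6*8 + 5 = 53, q_4 = 6*3 + 2 = 20.
q_4 = 20 > 8, so the last convergent with denominator <= 8 is p_3/q_3 = 8/3.
The closest fraction with denominator <= 8 is either p_3/q_3 or the intermediate fraction (k*p_3 + p_2)/(k*q_3 + q_2) with the largest k >= 1 whose denominator stays <= 8; these approach x as k grows, and every other convergent or intermediate fraction in range is farther away.
Largest k: floor((8 - q_2)/q_3) = floor((8 - 2)/3) = 2.
That gives (2*8 + 5)/(2*3 + 2) = 21/8.
Compare the errors: |x - 8/3| = |53*3 - 8*20|/(20*3) = 1/60, and |x - 21/8| = |53*8 - 21*20|/(20*8) = 4/160.
Cross-multiplying, 1*160 = 160 < 240 = 4*60, so 1/60 is smaller: the convergent 8/3 is closer to x than 21/8.

8/3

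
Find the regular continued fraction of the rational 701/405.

[1; 1, 2, 1, 2, 1, 1, 15]

Run the Euclidean algorithm on 701 and 405; the successive quotients are the partial quotients a_0, a_1, ... (each step inverts the fractional part left over by the previous one):
  701 = 1*405 + 296, so a_0 = 1.
  405 = 1*296 + 109, so a_1 = 1.
  296 = 2*109 + 78, so a_2 = 2.
  109 = 1*78 + 31, so a_3 = 1.
  78 = 2*31 + 16, so a_4 = 2.
  31 = 1*16 + 15, so a_5 = 1.
  16 = 1*15 + 1, so a_6 = 1.
  15 = 15*1 + 0, so a_7 = 15.
The remainder reaches 0 after 8 divisions, so the expansion has 8 partial quotients, read off in order.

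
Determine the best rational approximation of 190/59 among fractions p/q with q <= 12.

29/9

Expand x = 190/59 as a continued fraction with the Euclidean algorithm:
  190 = 3*59 + 13, so a_0 = 3.
  59 = 4*13 + 7, so a_1 = 4.
  13 = 1*7 + 6, so a_2 = 1.
  7 = 1*6 + 1, so a_3 = 1.
  6 = 6*1 + 0, so a_4 = 6.
so x = [3; 4, 1, 1, 6].
Convergents (p_i = a_i*p_{i-1} + p_{i-2}, q_i = a_i*q_{i-1} + q_{i-2} with p_{-2}=0, p_{-1}=1, q_{-2}=1, q_{-1}=0), until the denominator exceeds 12:
  i=0: a_0=3, p_0 = 3*1 + 0 = 3, q_0 = 3*0 + 1 = 1.
  i=1: a_1=4, p_1 = 4*3 + 1 = 13, q_1 = 4*1 + 0 = 4.
  i=2: a_2=1, p_2 = 1*13 + 3 = 16, q_2 = 1*4 + 1 = 5.
  i=3: a_3=1, p_3 = 1*16 + 13 = 29, q_3 = 1*5 + 4 = 9.
  i=4: a_4=6, p_4 = 6*29 + 16 = 190, q_4 = 6*9 + 5 = 59.
q_4 = 59 > 12, so the last convergent with denominator <= 12 is p_3/q_3 = 29/9.
The closest fraction with denominator <= 12 is either p_3/q_3 or the intermediate fraction (k*p_3 + p_2)/(k*q_3 + q_2) with the largest k >= 1 whose denominator stays <= 12; these approach x as k grows, and every other convergent or intermediate fraction in range is farther away.
Largest k: floor((12 - q_2)/q_3) = floor((12 - 5)/9) = 0.
Since k = 0, no intermediate fraction beyond p_3/q_3 has denominator <= 12, so the convergent 29/9 is the closest (its error is |190*9 - 29*59|/(59*9) = 1/531).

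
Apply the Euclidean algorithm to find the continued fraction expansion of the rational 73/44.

Run the Euclidean algorithm on 73 and 44; the successive quotients are the partial quotients a_0, a_1, ... (each step inverts the fractional part left over by the previous one):
  73 = 1*44 + 29, so a_0 = 1.
  44 = 1*29 + 15, so a_1 = 1.
  29 = 1*15 + 14, so a_2 = 1.
  15 = 1*14 + 1, so a_3 = 1.
  14 = 14*1 + 0, so a_4 = 14.
The remainder reaches 0 after 5 divisions, so the expansion has 5 partial quotients, read off in order.

[1; 1, 1, 1, 14]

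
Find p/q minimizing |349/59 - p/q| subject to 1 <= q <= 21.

71/12

Expand x = 349/59 as a continued fraction with the Euclidean algorithm:
  349 = 5*59 + 54, so a_0 = 5.
  59 = 1*54 + 5, so a_1 = 1.
  54 = 10*5 + 4, so a_2 = 10.
  5 = 1*4 + 1, so a_3 = 1.
  4 = 4*1 + 0, so a_4 = 4.
so x = [5; 1, 10, 1, 4].
Convergents (p_i = a_i*p_{i-1} + p_{i-2}, q_i = a_i*q_{i-1} + q_{i-2} with p_{-2}=0, p_{-1}=1, q_{-2}=1, q_{-1}=0), until the denominator exceeds 21:
  i=0: a_0=5, p_0 = 5*1 + 0 = 5, q_0 = 5*0 + 1 = 1.
  i=1: a_1=1, p_1 = 1*5 + 1 = 6, q_1 = 1*1 + 0 = 1.
  i=2: a_2=10, p_2 = 10*6 + 5 = 65, q_2 = 10*1 + 1 = 11.
  i=3: a_3=1, p_3 = 1*65 + 6 = 71, q_3 = 1*11 + 1 = 12.
  i=4: a_4=4, p_4 = 4*71 + 65 = 349, q_4 = 4*12 + 11 = 59.
q_4 = 59 > 21, so the last convergent with denominator <= 21 is p_3/q_3 = 71/12.
The closest fraction with denominator <= 21 is either p_3/q_3 or the intermediate fraction (k*p_3 + p_2)/(k*q_3 + q_2) with the largest k >= 1 whose denominator stays <= 21; these approach x as k grows, and every other convergent or intermediate fraction in range is farther away.
Largest k: floor((21 - q_2)/q_3) = floor((21 - 11)/12) = 0.
Since k = 0, no intermediate fraction beyond p_3/q_3 has denominator <= 21, so the convergent 71/12 is the closest (its error is |349*12 - 71*59|/(59*12) = 1/708).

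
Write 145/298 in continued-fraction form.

[0; 2, 18, 8]

Run the Euclidean algorithm on 145 and 298; the successive quotients are the partial quotients a_0, a_1, ... (each step inverts the fractional part left over by the previous one):
  145 = 0*298 + 145, so a_0 = 0.
  298 = 2*145 + 8, so a_1 = 2.
  145 = 18*8 + 1, so a_2 = 18.
  8 = 8*1 + 0, so a_3 = 8.
The remainder reaches 0 after 4 divisions, so the expansion has 4 partial quotients, read off in order.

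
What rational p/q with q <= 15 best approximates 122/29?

Expand x = 122/29 as a continued fraction with the Euclidean algorithm:
  122 = 4*29 + 6, so a_0 = 4.
  29 = 4*6 + 5, so a_1 = 4.
  6 = 1*5 + 1, so a_2 = 1.
  5 = 5*1 + 0, so a_3 = 5.
so x = [4; 4, 1, 5].
Convergents (p_i = a_i*p_{i-1} + p_{i-2}, q_i = a_i*q_{i-1} + q_{i-2} with p_{-2}=0, p_{-1}=1, q_{-2}=1, q_{-1}=0), until the denominator exceeds 15:
  i=0: a_0=4, p_0 = 4*1 + 0 = 4, q_0 = 4*0 + 1 = 1.
  i=1: a_1=4, p_1 = 4*4 + 1 = 17, q_1 = 4*1 + 0 = 4.
  i=2: a_2=1, p_2 = 1*17 + 4 = 21, q_2 = 1*4 + 1 = 5.
  i=3: a_3=5, p_3 = 5*21 + 17 = 122, q_3 = 5*5 + 4 = 29.
q_3 = 29 > 15, so the last convergent with denominator <= 15 is p_2/q_2 = 21/5.
The closest fraction with denominator <= 15 is either p_2/q_2 or the intermediate fraction (k*p_2 + p_1)/(k*q_2 + q_1) with the largest k >= 1 whose denominator stays <= 15; these approach x as k grows, and every other convergent or intermediate fraction in range is farther away.
Largest k: floor((15 - q_1)/q_2) = floor((15 - 4)/5) = 2.
That gives (2*21 + 17)/(2*5 + 4) = 59/14.
Compare the errors: |x - 21/5| = |122*5 - 21*29|/(29*5) = 1/145, and |x - 59/14| = |122*14 - 59*29|/(29*14) = 3/406.
Cross-multiplying, 1*406 = 406 < 435 = 3*145, so 1/145 is smaller: the convergent 21/5 is closer to x than 59/14.

21/5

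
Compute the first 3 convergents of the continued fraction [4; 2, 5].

4/1, 9/2, 49/11

Using the convergent recurrence p_i = a_i*p_{i-1} + p_{i-2}, q_i = a_i*q_{i-1} + q_{i-2} with p_{-2}=0, p_{-1}=1, q_{-2}=1, q_{-1}=0:
  i=0: a_0=4, p_0 = 4*1 + 0 = 4, q_0 = 4*0 + 1 = 1.
  i=1: a_1=2, p_1 = 2*4 + 1 = 9, q_1 = 2*1 + 0 = 2.
  i=2: a_2=5, p_2 = 5*9 + 4 = 49, q_2 = 5*2 + 1 = 11.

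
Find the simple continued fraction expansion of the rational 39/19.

[2; 19]

Run the Euclidean algorithm on 39 and 19; the successive quotients are the partial quotients a_0, a_1, ... (each step inverts the fractional part left over by the previous one):
  39 = 2*19 + 1, so a_0 = 2.
  19 = 19*1 + 0, so a_1 = 19.
The remainder reaches 0 after 2 divisions, so the expansion has 2 partial quotients, read off in order.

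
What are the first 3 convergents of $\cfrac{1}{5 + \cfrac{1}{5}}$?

0/1, 1/5, 5/26

Using the convergent recurrence p_i = a_i*p_{i-1} + p_{i-2}, q_i = a_i*q_{i-1} + q_{i-2} with p_{-2}=0, p_{-1}=1, q_{-2}=1, q_{-1}=0:
  i=0: a_0=0, p_0 = 0*1 + 0 = 0, q_0 = 0*0 + 1 = 1.
  i=1: a_1=5, p_1 = 5*0 + 1 = 1, q_1 = 5*1 + 0 = 5.
  i=2: a_2=5, p_2 = 5*1 + 0 = 5, q_2 = 5*5 + 1 = 26.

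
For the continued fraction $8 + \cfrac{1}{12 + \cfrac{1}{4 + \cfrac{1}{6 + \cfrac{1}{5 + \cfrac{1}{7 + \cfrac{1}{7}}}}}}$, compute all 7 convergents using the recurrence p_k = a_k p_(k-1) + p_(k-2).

Using the convergent recurrence p_i = a_i*p_{i-1} + p_{i-2}, q_i = a_i*q_{i-1} + q_{i-2} with p_{-2}=0, p_{-1}=1, q_{-2}=1, q_{-1}=0:
  i=0: a_0=8, p_0 = 8*1 + 0 = 8, q_0 = 8*0 + 1 = 1.
  i=1: a_1=12, p_1 = 12*8 + 1 = 97, q_1 = 12*1 + 0 = 12.
  i=2: a_2=4, p_2 = 4*97 + 8 = 396, q_2 = 4*12 + 1 = 49.
  i=3: a_3=6, p_3 = 6*396 + 97 = 2473, q_3 = 6*49 + 12 = 306.
  i=4: a_4=5, p_4 = 5*2473 + 396 = 12761, q_4 = 5*306 + 49 = 1579.
  i=5: a_5=7, p_5 = 7*12761 + 2473 = 91800, q_5 = 7*1579 + 306 = 11359.
  i=6: a_6=7, p_6 = 7*91800 + 12761 = 655361, q_6 = 7*11359 + 1579 = 81092.

8/1, 97/12, 396/49, 2473/306, 12761/1579, 91800/11359, 655361/81092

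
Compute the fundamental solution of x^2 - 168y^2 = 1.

(x, y) = (13, 1)

First expand sqrt(168) as a continued fraction. With x_i = (sqrt(168) + m_i)/d_i and (m_0, d_0) = (0, 1): a_0 = floor(sqrt(168)) = 12, since 12^2 = 144 <= 168 < 169 = 13^2.
Iterate m_{i+1} = d_i*a_i - m_i, d_{i+1} = (168 - m_{i+1}^2)/d_i, a_{i+1} = floor((a_0 + m_{i+1})/d_{i+1}):
  m_1 = 1*12 - 0 = 12, d_1 = (168 - 12^2)/1 = 24/1 = 24, a_1 = floor((12 + 12)/24) = 1.
  m_2 = 24*1 - 12 = 12, d_2 = (168 - 12^2)/24 = 24/24 = 1, a_2 = floor((12 + 12)/1) = 24.
  m_3 = 1*24 - 12 = 12, d_3 = (168 - 12^2)/1 = 24/1 = 24: (m_3, d_3) = (m_1, d_1) = (12, 24), so from here the quotients repeat a_1, a_2; the period length is 2.
So sqrt(168) = [12; (1, 24)] with period length k = 2.
k is even, so the fundamental solution of x^2 - 168y^2 = 1 is (p_{k-1}, q_{k-1}) = (p_1, q_1); compute convergents through index 1.
Convergents (p_i = a_i*p_{i-1} + p_{i-2}, q_i = a_i*q_{i-1} + q_{i-2} with p_{-2}=0, p_{-1}=1, q_{-2}=1, q_{-1}=0):
  i=0: a_0=12, p_0 = 12*1 + 0 = 12, q_0 = 12*0 + 1 = 1.
  i=1: a_1=1, p_1 = 1*12 + 1 = 13, q_1 = 1*1 + 0 = 1.
Check: 13^2 - 168*1^2 = 169 - 168 = 1, so (x, y) = (13, 1) solves the equation, and by the theorem it is the least positive solution.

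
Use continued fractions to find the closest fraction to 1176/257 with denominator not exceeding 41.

151/33

Expand x = 1176/257 as a continued fraction with the Euclidean algorithm:
  1176 = 4*257 + 148, so a_0 = 4.
  257 = 1*148 + 109, so a_1 = 1.
  148 = 1*109 + 39, so a_2 = 1.
  109 = 2*39 + 31, so a_3 = 2.
  39 = 1*31 + 8, so a_4 = 1.
  31 = 3*8 + 7, so a_5 = 3.
  8 = 1*7 + 1, so a_6 = 1.
  7 = 7*1 + 0, so a_7 = 7.
so x = [4; 1, 1, 2, 1, 3, 1, 7].
Convergents (p_i = a_i*p_{i-1} + p_{i-2}, q_i = a_i*q_{i-1} + q_{i-2} with p_{-2}=0, p_{-1}=1, q_{-2}=1, q_{-1}=0), until the denominator exceeds 41:
  i=0: a_0=4, p_0 = 4*1 + 0 = 4, q_0 = 4*0 + 1 = 1.
  i=1: a_1=1, p_1 = 1*4 + 1 = 5, q_1 = 1*1 + 0 = 1.
  i=2: a_2=1, p_2 = 1*5 + 4 = 9, q_2 = 1*1 + 1 = 2.
  i=3: a_3=2, p_3 = 2*9 + 5 = 23, q_3 = 2*2 + 1 = 5.
  i=4: a_4=1, p_4 = 1*23 + 9 = 32, q_4 = 1*5 + 2 = 7.
  i=5: a_5=3, p_5 = 3*32 + 23 = 119, q_5 = 3*7 + 5 = 26.
  i=6: a_6=1, p_6 = 1*119 + 32 = 151, q_6 = 1*26 + 7 = 33.
  i=7: a_7=7, p_7 = 7*151 + 119 = 1176, q_7 = 7*33 + 26 = 257.
q_7 = 257 > 41, so the last convergent with denominator <= 41 is p_6/q_6 = 151/33.
The closest fraction with denominator <= 41 is either p_6/q_6 or the intermediate fraction (k*p_6 + p_5)/(k*q_6 + q_5) with the largest k >= 1 whose denominator stays <= 41; these approach x as k grows, and every other convergent or intermediate fraction in range is farther away.
Largest k: floor((41 - q_5)/q_6) = floor((41 - 26)/33) = 0.
Since k = 0, no intermediate fraction beyond p_6/q_6 has denominator <= 41, so the convergent 151/33 is the closest (its error is |1176*33 - 151*257|/(257*33) = 1/8481).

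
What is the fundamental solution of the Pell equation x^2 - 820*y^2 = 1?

First expand sqrt(820) as a continued fraction. With x_i = (sqrt(820) + m_i)/d_i and (m_0, d_0) = (0, 1): a_0 = floor(sqrt(820)) = 28, since 28^2 = 784 <= 820 < 841 = 29^2.
Iterate m_{i+1} = d_i*a_i - m_i, d_{i+1} = (820 - m_{i+1}^2)/d_i, a_{i+1} = floor((a_0 + m_{i+1})/d_{i+1}):
  m_1 = 1*28 - 0 = 28, d_1 = (820 - 28^2)/1 = 36/1 = 36, a_1 = floor((28 + 28)/36) = 1.
  m_2 = 36*1 - 28 = 8, d_2 = (820 - 8^2)/36 = 756/36 = 21, a_2 = floor((28 + 8)/21) = 1.
  m_3 = 21*1 - 8 = 13, d_3 = (820 - 13^2)/21 = 651/21 = 31, a_3 = floor((28 + 13)/31) = 1.
  m_4 = 31*1 - 13 = 18, d_4 = (820 - 18^2)/31 = 496/31 = 16, a_4 = floor((28 + 18)/16) = 2.
  m_5 = 16*2 - 18 = 14, d_5 = (820 - 14^2)/16 = 624/16 = 39, a_5 = floor((28 + 14)/39) = 1.
  m_6 = 39*1 - 14 = 25, d_6 = (820 - 25^2)/39 = 195/39 = 5, a_6 = floor((28 + 25)/5) = 10.
  m_7 = 5*10 - 25 = 25, d_7 = (820 - 25^2)/5 = 195/5 = 39, a_7 = floor((28 + 25)/39) = 1.
  m_8 = 39*1 - 25 = 14, d_8 = (820 - 14^2)/39 = 624/39 = 16, a_8 = floor((28 + 14)/16) = 2.
  m_9 = 16*2 - 14 = 18, d_9 = (820 - 18^2)/16 = 496/16 = 31, a_9 = floor((28 + 18)/31) = 1.
  m_10 = 31*1 - 18 = 13, d_10 = (820 - 13^2)/31 = 651/31 = 21, a_10 = floor((28 + 13)/21) = 1.
  m_11 = 21*1 - 13 = 8, d_11 = (820 - 8^2)/21 = 756/21 = 36, a_11 = floor((28 + 8)/36) = 1.
  m_12 = 36*1 - 8 = 28, d_12 = (820 - 28^2)/36 = 36/36 = 1, a_12 = floor((28 + 28)/1) = 56.
  m_13 = 1*56 - 28 = 28, d_13 = (820 - 28^2)/1 = 36/1 = 36: (m_13, d_13) = (m_1, d_1) = (28, 36), so from here the quotients repeat a_1, ..., a_12; the period length is 12.
So sqrt(820) = [28; (1, 1, 1, 2, 1, 10, 1, 2, 1, 1, 1, 56)] with period length k = 12.
k is even, so the fundamental solution of x^2 - 820y^2 = 1 is (p_{k-1}, q_{k-1}) = (p_11, q_11); compute convergents through index 11.
Convergents (p_i = a_i*p_{i-1} + p_{i-2}, q_i = a_i*q_{i-1} + q_{i-2} with p_{-2}=0, p_{-1}=1, q_{-2}=1, q_{-1}=0):
  i=0: a_0=28, p_0 = 28*1 + 0 = 28, q_0 = 28*0 + 1 = 1.
  i=1: a_1=1, p_1 = 1*28 + 1 = 29, q_1 = 1*1 + 0 = 1.
  i=2: a_2=1, p_2 = 1*29 + 28 = 57, q_2 = 1*1 + 1 = 2.
  i=3: a_3=1, p_3 = 1*57 + 29 = 86, q_3 = 1*2 + 1 = 3.
  i=4: a_4=2, p_4 = 2*86 + 57 = 229, q_4 = 2*3 + 2 = 8.
  i=5: a_5=1, p_5 = 1*229 + 86 = 315, q_5 = 1*8 + 3 = 11.
  i=6: a_6=10, p_6 = 10*315 + 229 = 3379, q_6 = 10*11 + 8 = 118.
  i=7: a_7=1, p_7 = 1*3379 + 315 = 3694, q_7 = 1*118 + 11 = 129.
  i=8: a_8=2, p_8 = 2*3694 + 3379 = 10767, q_8 = 2*129 + 118 = 376.
  i=9: a_9=1, p_9 = 1*10767 + 3694 = 14461, q_9 = 1*376 + 129 = 505.
  i=10: a_10=1, p_10 = 1*14461 + 10767 = 25228, q_10 = 1*505 + 376 = 881.
  i=11: a_11=1, p_11 = 1*25228 + 14461 = 39689, q_11 = 1*881 + 505 = 1386.
Check: 39689^2 - 820*1386^2 = 1575216721 - 1575216720 = 1, so (x, y) = (39689, 1386) solves the equation, and by the theorem it is the least positive solution.

(x, y) = (39689, 1386)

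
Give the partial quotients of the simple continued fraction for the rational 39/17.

Run the Euclidean algorithm on 39 and 17; the successive quotients are the partial quotients a_0, a_1, ... (each step inverts the fractional part left over by the previous one):
  39 = 2*17 + 5, so a_0 = 2.
  17 = 3*5 + 2, so a_1 = 3.
  5 = 2*2 + 1, so a_2 = 2.
  2 = 2*1 + 0, so a_3 = 2.
The remainder reaches 0 after 4 divisions, so the expansion has 4 partial quotients, read off in order.

[2; 3, 2, 2]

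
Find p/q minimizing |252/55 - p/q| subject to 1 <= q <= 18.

55/12

Expand x = 252/55 as a continued fraction with the Euclidean algorithm:
  252 = 4*55 + 32, so a_0 = 4.
  55 = 1*32 + 23, so a_1 = 1.
  32 = 1*23 + 9, so a_2 = 1.
  23 = 2*9 + 5, so a_3 = 2.
  9 = 1*5 + 4, so a_4 = 1.
  5 = 1*4 + 1, so a_5 = 1.
  4 = 4*1 + 0, so a_6 = 4.
so x = [4; 1, 1, 2, 1, 1, 4].
Convergents (p_i = a_i*p_{i-1} + p_{i-2}, q_i = a_i*q_{i-1} + q_{i-2} with p_{-2}=0, p_{-1}=1, q_{-2}=1, q_{-1}=0), until the denominator exceeds 18:
  i=0: a_0=4, p_0 = 4*1 + 0 = 4, q_0 = 4*0 + 1 = 1.
  i=1: a_1=1, p_1 = 1*4 + 1 = 5, q_1 = 1*1 + 0 = 1.
  i=2: a_2=1, p_2 = 1*5 + 4 = 9, q_2 = 1*1 + 1 = 2.
  i=3: a_3=2, p_3 = 2*9 + 5 = 23, q_3 = 2*2 + 1 = 5.
  i=4: a_4=1, p_4 = 1*23 + 9 = 32, q_4 = 1*5 + 2 = 7.
  i=5: a_5=1, p_5 = 1*32 + 23 = 55, q_5 = 1*7 + 5 = 12.
  i=6: a_6=4, p_6 = 4*55 + 32 = 252, q_6 = 4*12 + 7 = 55.
q_6 = 55 > 18, so the last convergent with denominator <= 18 is p_5/q_5 = 55/12.
The closest fraction with denominator <= 18 is either p_5/q_5 or the intermediate fraction (k*p_5 + p_4)/(k*q_5 + q_4) with the largest k >= 1 whose denominator stays <= 18; these approach x as k grows, and every other convergent or intermediate fraction in range is farther away.
Largest k: floor((18 - q_4)/q_5) = floor((18 - 7)/12) = 0.
Since k = 0, no intermediate fraction beyond p_5/q_5 has denominator <= 18, so the convergent 55/12 is the closest (its error is |252*12 - 55*55|/(55*12) = 1/660).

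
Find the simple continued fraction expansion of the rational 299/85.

Run the Euclidean algorithm on 299 and 85; the successive quotients are the partial quotients a_0, a_1, ... (each step inverts the fractional part left over by the previous one):
  299 = 3*85 + 44, so a_0 = 3.
  85 = 1*44 + 41, so a_1 = 1.
  44 = 1*41 + 3, so a_2 = 1.
  41 = 13*3 + 2, so a_3 = 13.
  3 = 1*2 + 1, so a_4 = 1.
  2 = 2*1 + 0, so a_5 = 2.
The remainder reaches 0 after 6 divisions, so the expansion has 6 partial quotients, read off in order.

[3; 1, 1, 13, 1, 2]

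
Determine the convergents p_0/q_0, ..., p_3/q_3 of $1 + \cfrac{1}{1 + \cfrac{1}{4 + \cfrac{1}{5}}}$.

1/1, 2/1, 9/5, 47/26

Using the convergent recurrence p_i = a_i*p_{i-1} + p_{i-2}, q_i = a_i*q_{i-1} + q_{i-2} with p_{-2}=0, p_{-1}=1, q_{-2}=1, q_{-1}=0:
  i=0: a_0=1, p_0 = 1*1 + 0 = 1, q_0 = 1*0 + 1 = 1.
  i=1: a_1=1, p_1 = 1*1 + 1 = 2, q_1 = 1*1 + 0 = 1.
  i=2: a_2=4, p_2 = 4*2 + 1 = 9, q_2 = 4*1 + 1 = 5.
  i=3: a_3=5, p_3 = 5*9 + 2 = 47, q_3 = 5*5 + 1 = 26.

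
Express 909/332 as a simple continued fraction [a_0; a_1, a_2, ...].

Run the Euclidean algorithm on 909 and 332; the successive quotients are the partial quotients a_0, a_1, ... (each step inverts the fractional part left over by the previous one):
  909 = 2*332 + 245, so a_0 = 2.
  332 = 1*245 + 87, so a_1 = 1.
  245 = 2*87 + 71, so a_2 = 2.
  87 = 1*71 + 16, so a_3 = 1.
  71 = 4*16 + 7, so a_4 = 4.
  16 = 2*7 + 2, so a_5 = 2.
  7 = 3*2 + 1, so a_6 = 3.
  2 = 2*1 + 0, so a_7 = 2.
The remainder reaches 0 after 8 divisions, so the expansion has 8 partial quotients, read off in order.

[2; 1, 2, 1, 4, 2, 3, 2]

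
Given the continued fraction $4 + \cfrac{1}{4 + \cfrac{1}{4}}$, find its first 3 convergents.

4/1, 17/4, 72/17

Using the convergent recurrence p_i = a_i*p_{i-1} + p_{i-2}, q_i = a_i*q_{i-1} + q_{i-2} with p_{-2}=0, p_{-1}=1, q_{-2}=1, q_{-1}=0:
  i=0: a_0=4, p_0 = 4*1 + 0 = 4, q_0 = 4*0 + 1 = 1.
  i=1: a_1=4, p_1 = 4*4 + 1 = 17, q_1 = 4*1 + 0 = 4.
  i=2: a_2=4, p_2 = 4*17 + 4 = 72, q_2 = 4*4 + 1 = 17.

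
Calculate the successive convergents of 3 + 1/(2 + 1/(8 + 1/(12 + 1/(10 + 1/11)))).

3/1, 7/2, 59/17, 715/206, 7209/2077, 80014/23053

Using the convergent recurrence p_i = a_i*p_{i-1} + p_{i-2}, q_i = a_i*q_{i-1} + q_{i-2} with p_{-2}=0, p_{-1}=1, q_{-2}=1, q_{-1}=0:
  i=0: a_0=3, p_0 = 3*1 + 0 = 3, q_0 = 3*0 + 1 = 1.
  i=1: a_1=2, p_1 = 2*3 + 1 = 7, q_1 = 2*1 + 0 = 2.
  i=2: a_2=8, p_2 = 8*7 + 3 = 59, q_2 = 8*2 + 1 = 17.
  i=3: a_3=12, p_3 = 12*59 + 7 = 715, q_3 = 12*17 + 2 = 206.
  i=4: a_4=10, p_4 = 10*715 + 59 = 7209, q_4 = 10*206 + 17 = 2077.
  i=5: a_5=11, p_5 = 11*7209 + 715 = 80014, q_5 = 11*2077 + 206 = 23053.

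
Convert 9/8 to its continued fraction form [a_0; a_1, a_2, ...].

[1; 8]

Run the Euclidean algorithm on 9 and 8; the successive quotients are the partial quotients a_0, a_1, ... (each step inverts the fractional part left over by the previous one):
  9 = 1*8 + 1, so a_0 = 1.
  8 = 8*1 + 0, so a_1 = 8.
The remainder reaches 0 after 2 divisions, so the expansion has 2 partial quotients, read off in order.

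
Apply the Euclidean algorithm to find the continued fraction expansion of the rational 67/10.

[6; 1, 2, 3]

Run the Euclidean algorithm on 67 and 10; the successive quotients are the partial quotients a_0, a_1, ... (each step inverts the fractional part left over by the previous one):
  67 = 6*10 + 7, so a_0 = 6.
  10 = 1*7 + 3, so a_1 = 1.
  7 = 2*3 + 1, so a_2 = 2.
  3 = 3*1 + 0, so a_3 = 3.
The remainder reaches 0 after 4 divisions, so the expansion has 4 partial quotients, read off in order.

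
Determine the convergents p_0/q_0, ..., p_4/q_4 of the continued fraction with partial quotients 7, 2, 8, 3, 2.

7/1, 15/2, 127/17, 396/53, 919/123

Using the convergent recurrence p_i = a_i*p_{i-1} + p_{i-2}, q_i = a_i*q_{i-1} + q_{i-2} with p_{-2}=0, p_{-1}=1, q_{-2}=1, q_{-1}=0:
  i=0: a_0=7, p_0 = 7*1 + 0 = 7, q_0 = 7*0 + 1 = 1.
  i=1: a_1=2, p_1 = 2*7 + 1 = 15, q_1 = 2*1 + 0 = 2.
  i=2: a_2=8, p_2 = 8*15 + 7 = 127, q_2 = 8*2 + 1 = 17.
  i=3: a_3=3, p_3 = 3*127 + 15 = 396, q_3 = 3*17 + 2 = 53.
  i=4: a_4=2, p_4 = 2*396 + 127 = 919, q_4 = 2*53 + 17 = 123.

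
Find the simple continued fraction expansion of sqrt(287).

Write x_i = (sqrt(287) + m_i)/d_i with (m_0, d_0) = (0, 1). a_0 = floor(sqrt(287)) = 16, since 16^2 = 256 <= 287 < 289 = 17^2.
Iterate m_{i+1} = d_i*a_i - m_i, d_{i+1} = (287 - m_{i+1}^2)/d_i, a_{i+1} = floor((a_0 + m_{i+1})/d_{i+1}):
  m_1 = 1*16 - 0 = 16, d_1 = (287 - 16^2)/1 = 31/1 = 31, a_1 = floor((16 + 16)/31) = 1.
  m_2 = 31*1 - 16 = 15, d_2 = (287 - 15^2)/31 = 62/31 = 2, a_2 = floor((16 + 15)/2) = 15.
  m_3 = 2*15 - 15 = 15, d_3 = (287 - 15^2)/2 = 62/2 = 31, a_3 = floor((16 + 15)/31) = 1.
  m_4 = 31*1 - 15 = 16, d_4 = (287 - 16^2)/31 = 31/31 = 1, a_4 = floor((16 + 16)/1) = 32.
  m_5 = 1*32 - 16 = 16, d_5 = (287 - 16^2)/1 = 31/1 = 31: (m_5, d_5) = (m_1, d_1) = (16, 31), so from here the quotients repeat a_1, ..., a_4; the period length is 4.
Hence the expansion of sqrt(287) is a_0 = 16 followed by the repeating block 1, 15, 1, 32 (period 4).

[16; (1, 15, 1, 32)]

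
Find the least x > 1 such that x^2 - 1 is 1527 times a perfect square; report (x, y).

(x, y) = (508, 13)

First expand sqrt(1527) as a continued fraction. With x_i = (sqrt(1527) + m_i)/d_i and (m_0, d_0) = (0, 1): a_0 = floor(sqrt(1527)) = 39, since 39^2 = 1521 <= 1527 < 1600 = 40^2.
Iterate m_{i+1} = d_i*a_i - m_i, d_{i+1} = (1527 - m_{i+1}^2)/d_i, a_{i+1} = floor((a_0 + m_{i+1})/d_{i+1}):
  m_1 = 1*39 - 0 = 39, d_1 = (1527 - 39^2)/1 = 6/1 = 6, a_1 = floor((39 + 39)/6) = 13.
  m_2 = 6*13 - 39 = 39, d_2 = (1527 - 39^2)/6 = 6/6 = 1, a_2 = floor((39 + 39)/1) = 78.
  m_3 = 1*78 - 39 = 39, d_3 = (1527 - 39^2)/1 = 6/1 = 6: (m_3, d_3) = (m_1, d_1) = (39, 6), so from here the quotients repeat a_1, a_2; the period length is 2.
So sqrt(1527) = [39; (13, 78)] with period length k = 2.
k is even, so the fundamental solution of x^2 - 1527y^2 = 1 is (p_{k-1}, q_{k-1}) = (p_1, q_1); compute convergents through index 1.
Convergents (p_i = a_i*p_{i-1} + p_{i-2}, q_i = a_i*q_{i-1} + q_{i-2} with p_{-2}=0, p_{-1}=1, q_{-2}=1, q_{-1}=0):
  i=0: a_0=39, p_0 = 39*1 + 0 = 39, q_0 = 39*0 + 1 = 1.
  i=1: a_1=13, p_1 = 13*39 + 1 = 508, q_1 = 13*1 + 0 = 13.
Check: 508^2 - 1527*13^2 = 258064 - 258063 = 1, so (x, y) = (508, 13) solves the equation, and by the theorem it is the least positive solution.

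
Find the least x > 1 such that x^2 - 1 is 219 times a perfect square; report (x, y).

(x, y) = (74, 5)

First expand sqrt(219) as a continued fraction. With x_i = (sqrt(219) + m_i)/d_i and (m_0, d_0) = (0, 1): a_0 = floor(sqrt(219)) = 14, since 14^2 = 196 <= 219 < 225 = 15^2.
Iterate m_{i+1} = d_i*a_i - m_i, d_{i+1} = (219 - m_{i+1}^2)/d_i, a_{i+1} = floor((a_0 + m_{i+1})/d_{i+1}):
  m_1 = 1*14 - 0 = 14, d_1 = (219 - 14^2)/1 = 23/1 = 23, a_1 = floor((14 + 14)/23) = 1.
  m_2 = 23*1 - 14 = 9, d_2 = (219 - 9^2)/23 = 138/23 = 6, a_2 = floor((14 + 9)/6) = 3.
  m_3 = 6*3 - 9 = 9, d_3 = (219 - 9^2)/6 = 138/6 = 23, a_3 = floor((14 + 9)/23) = 1.
  m_4 = 23*1 - 9 = 14, d_4 = (219 - 14^2)/23 = 23/23 = 1, a_4 = floor((14 + 14)/1) = 28.
  m_5 = 1*28 - 14 = 14, d_5 = (219 - 14^2)/1 = 23/1 = 23: (m_5, d_5) = (m_1, d_1) = (14, 23), so from here the quotients repeat a_1, ..., a_4; the period length is 4.
So sqrt(219) = [14; (1, 3, 1, 28)] with period length k = 4.
k is even, so the fundamental solution of x^2 - 219y^2 = 1 is (p_{k-1}, q_{k-1}) = (p_3, q_3); compute convergents through index 3.
Convergents (p_i = a_i*p_{i-1} + p_{i-2}, q_i = a_i*q_{i-1} + q_{i-2} with p_{-2}=0, p_{-1}=1, q_{-2}=1, q_{-1}=0):
  i=0: a_0=14, p_0 = 14*1 + 0 = 14, q_0 = 14*0 + 1 = 1.
  i=1: a_1=1, p_1 = 1*14 + 1 = 15, q_1 = 1*1 + 0 = 1.
  i=2: a_2=3, p_2 = 3*15 + 14 = 59, q_2 = 3*1 + 1 = 4.
  i=3: a_3=1, p_3 = 1*59 + 15 = 74, q_3 = 1*4 + 1 = 5.
Check: 74^2 - 219*5^2 = 5476 - 5475 = 1, so (x, y) = (74, 5) solves the equation, and by the theorem it is the least positive solution.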